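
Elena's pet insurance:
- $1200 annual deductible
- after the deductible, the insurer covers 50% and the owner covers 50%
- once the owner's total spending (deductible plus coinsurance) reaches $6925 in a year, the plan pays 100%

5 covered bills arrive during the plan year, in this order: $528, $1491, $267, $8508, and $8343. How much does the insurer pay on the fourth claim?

Claim 1 — $528: all of it applies to the deductible. Owner owes $528 (running OOP $528). Insurer: $528 − $528 = $0.
Claim 2 — $1491: $672 finishes the deductible; $819 goes to coinsurance; coinsurance $819 × 50% = $409.50. Cost to owner: $1081.50. OOP to date $1609.50. Insurer: $1491 − $1081.50 = $409.50.
Claim 3 — $267: deductible met; 50% of $267 = $133.50. Cost to owner: $133.50. OOP to date $1743. Insurer: $267 − $133.50 = $133.50.
Claim 4 — $8508: deductible already satisfied, so owner's share is 50% × $8508 = $4254. Owner pays $4254; OOP now $5997. Insurer: $8508 − $4254 = $4254.

$4254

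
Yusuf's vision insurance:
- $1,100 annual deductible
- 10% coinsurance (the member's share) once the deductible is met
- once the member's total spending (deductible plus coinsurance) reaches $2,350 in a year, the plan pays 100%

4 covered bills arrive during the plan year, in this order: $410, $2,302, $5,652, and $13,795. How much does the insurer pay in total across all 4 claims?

$19,809

Claim 1 ($410): fully absorbed by the deductible. Member pays $410; OOP now $410. Insurer: $410 − $410 = $0.
Claim 2 ($2,302): $690 to deductible, leaving $1,612; 10% of $1,612 = $161.20. Cost to member: $851.20. OOP to date $1,261.20. Insurer: $2,302 − $851.20 = $1,450.80.
Claim 3 ($5,652): deductible met; 10% of $5,652 = $565.20. Cost to member: $565.20. OOP to date $1,826.40. Insurer: $5,652 − $565.20 = $5,086.80.
Claim 4 ($13,795): 10% coinsurance on $13,795 = $1,379.50. Adding that to $1,826.40 gives $3,205.90, past the $2,350 cap; member pays only $2,350 − $1,826.40 = $523.60. Insurer: $13,795 − $523.60 = $13,271.40.
Insurer total: $0 + $1,450.80 + $5,086.80 + $13,271.40 = $19,809.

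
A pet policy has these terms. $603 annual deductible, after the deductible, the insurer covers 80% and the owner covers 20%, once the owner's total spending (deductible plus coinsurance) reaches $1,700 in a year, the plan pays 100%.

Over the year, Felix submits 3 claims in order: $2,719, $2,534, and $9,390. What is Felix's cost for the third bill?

$167

Claim 1 ($2,719): deductible takes $603, $2,116 remains; coinsurance $2,116 × 20% = $423.20. Owner pays $1,026.20; OOP now $1,026.20.
Claim 2 ($2,534): deductible already satisfied, so owner's share is 20% × $2,534 = $506.80. Cost to owner: $506.80. OOP to date $1,533.
Claim 3 ($9,390): deductible met; 20% of $9,390 = $1,878. OOP would hit $3,411 > $1,700, so the cap limits the owner to $1,700 − $1,533 = $167.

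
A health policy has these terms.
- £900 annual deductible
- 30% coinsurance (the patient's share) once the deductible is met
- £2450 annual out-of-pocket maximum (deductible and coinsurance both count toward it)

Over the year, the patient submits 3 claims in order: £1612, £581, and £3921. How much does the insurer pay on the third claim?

£2758.90

Claim 1 (£1612): deductible takes £900, £712 remains; coinsurance £712 × 30% = £213.60. Patient pays £1113.60; OOP now £1113.60. Plan pays £1612 − £1113.60 = £498.40.
Claim 2 (£581): deductible already satisfied, so patient's share is 30% × £581 = £174.30. Patient owes £174.30 (running OOP £1287.90). Plan pays £581 − £174.30 = £406.70.
Claim 3 (£3921): 30% coinsurance on £3921 = £1176.30. OOP would hit £2464.20 > £2450, so the cap limits the patient to £2450 − £1287.90 = £1162.10. Plan pays £3921 − £1162.10 = £2758.90.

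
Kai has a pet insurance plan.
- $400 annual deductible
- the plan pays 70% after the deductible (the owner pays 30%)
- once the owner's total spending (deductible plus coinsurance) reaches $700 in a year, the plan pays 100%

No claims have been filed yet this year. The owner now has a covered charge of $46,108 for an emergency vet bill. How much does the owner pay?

Deductible not yet touched, so the first $400 of the bill goes to the deductible.
That leaves $46,108 − $400 = $45,708 for coinsurance.
Owner's 30% share of $45,708 is $13,712.40.
Owner responsibility before any cap: $400 + $13,712.40 = $14,112.40.
That would bring total out-of-pocket to $14,112.40, past the $700 cap. The owner is capped at $700 − $0 = $700 on this claim.

$700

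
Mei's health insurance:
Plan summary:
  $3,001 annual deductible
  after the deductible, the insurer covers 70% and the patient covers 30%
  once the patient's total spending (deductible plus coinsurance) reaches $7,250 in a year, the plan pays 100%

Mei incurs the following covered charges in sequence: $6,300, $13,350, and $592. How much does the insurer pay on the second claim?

$10,090.70

Bill 1, $6,300: $3,001 to deductible, leaving $3,299; coinsurance $3,299 × 30% = $989.70. Patient pays $3,990.70; OOP now $3,990.70. Insurer: $6,300 − $3,990.70 = $2,309.30.
Bill 2, $13,350: deductible met; 30% of $13,350 = $4,005. Adding that to $3,990.70 gives $7,995.70, past the $7,250 cap; patient pays only $7,250 − $3,990.70 = $3,259.30. Insurer: $13,350 − $3,259.30 = $10,090.70.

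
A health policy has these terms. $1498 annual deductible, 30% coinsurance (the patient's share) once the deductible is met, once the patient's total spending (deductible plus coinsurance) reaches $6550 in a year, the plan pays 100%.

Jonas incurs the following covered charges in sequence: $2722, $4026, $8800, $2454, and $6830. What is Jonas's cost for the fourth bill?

Bill 1, $2722: $1498 finishes the deductible; $1224 goes to coinsurance; patient's 30% is $367.20. Patient owes $1865.20 (running OOP $1865.20).
Bill 2, $4026: deductible met; 30% of $4026 = $1207.80. Patient pays $1207.80; OOP now $3073.
Bill 3, $8800: deductible already satisfied, so patient's share is 30% × $8800 = $2640. Cost to patient: $2640. OOP to date $5713.
Bill 4, $2454: deductible already satisfied, so patient's share is 30% × $2454 = $736.20. Patient owes $736.20 (running OOP $6449.20).

$736.20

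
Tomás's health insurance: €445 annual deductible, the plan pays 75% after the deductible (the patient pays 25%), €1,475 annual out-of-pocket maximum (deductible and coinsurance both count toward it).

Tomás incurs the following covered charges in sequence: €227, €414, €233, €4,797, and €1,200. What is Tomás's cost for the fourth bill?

Claim 1 — €227: entire amount goes to the deductible. Patient pays €227; OOP now €227.
Claim 2 — €414: deductible takes €218, €196 remains; patient's 25% is €49. Patient owes €267 (running OOP €494).
Claim 3 — €233: 25% coinsurance on €233 = €58.25. Patient pays €58.25; OOP now €552.25.
Claim 4 — €4,797: 25% coinsurance on €4,797 = €1,199.25. That would push OOP to €1,751.50, over the €1,475 cap, so patient pays €1,475 − €552.25 = €922.75.

€922.75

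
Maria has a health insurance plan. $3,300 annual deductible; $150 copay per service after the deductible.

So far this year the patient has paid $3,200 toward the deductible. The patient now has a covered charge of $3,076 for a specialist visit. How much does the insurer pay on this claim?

$2,826

Deductible still to meet: $3,300 − $3,200 = $100.
The remaining $2,976 (= $3,076 − $100) moves to the copay.
Copay on this service: $150.
Patient responsibility: $100 + $150 = $250.
Insurer pays the balance: $3,076 − $250 = $2,826.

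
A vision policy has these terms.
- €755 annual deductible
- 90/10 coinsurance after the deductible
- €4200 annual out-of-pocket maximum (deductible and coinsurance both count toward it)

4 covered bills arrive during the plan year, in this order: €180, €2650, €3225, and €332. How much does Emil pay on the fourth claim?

€33.20

#1 (€180): entire amount goes to the deductible. Cost to member: €180. OOP to date €180.
#2 (€2650): €575 finishes the deductible; €2075 goes to coinsurance; 10% of €2075 = €207.50. Cost to member: €782.50. OOP to date €962.50.
#3 (€3225): 10% coinsurance on €3225 = €322.50. Member pays €322.50; OOP now €1285.
#4 (€332): 10% coinsurance on €332 = €33.20. Cost to member: €33.20. OOP to date €1318.20.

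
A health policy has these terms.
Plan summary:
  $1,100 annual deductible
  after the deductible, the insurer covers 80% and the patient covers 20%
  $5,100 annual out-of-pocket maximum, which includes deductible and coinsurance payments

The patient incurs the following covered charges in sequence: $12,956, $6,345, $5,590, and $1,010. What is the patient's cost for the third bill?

$359.80

#1 ($12,956): $1,100 to deductible, leaving $11,856; patient's 20% is $2,371.20. Cost to patient: $3,471.20. OOP to date $3,471.20.
#2 ($6,345): deductible met; 20% of $6,345 = $1,269. Patient pays $1,269; OOP now $4,740.20.
#3 ($5,590): deductible already satisfied, so patient's share is 20% × $5,590 = $1,118. That would push OOP to $5,858.20, over the $5,100 cap, so patient pays $5,100 − $4,740.20 = $359.80.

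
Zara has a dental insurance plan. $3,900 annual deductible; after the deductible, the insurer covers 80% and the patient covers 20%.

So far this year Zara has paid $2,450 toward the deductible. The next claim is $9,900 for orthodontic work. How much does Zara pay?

$3,140

Deductible still to meet: $3,900 − $2,450 = $1,450.
After the $1,450 deductible portion, $9,900 − $1,450 = $8,450 is subject to coinsurance.
Coinsurance: $8,450 × 20% = $1,690.
That puts the patient's cost at $1,450 + $1,690 = $3,140.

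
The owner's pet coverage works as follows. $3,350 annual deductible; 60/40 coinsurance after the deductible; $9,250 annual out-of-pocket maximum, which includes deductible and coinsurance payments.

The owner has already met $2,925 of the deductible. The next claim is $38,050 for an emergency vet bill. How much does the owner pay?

$2,925 of the $3,350 deductible is already met, leaving $425.
That leaves $38,050 − $425 = $37,625 for coinsurance.
Owner's 40% share of $37,625 is $15,050.
That puts the owner's cost at $425 + $15,050 = $15,475 before any cap.
Adding $15,475 to the $2,925 already spent would give $18,400, which exceeds the $9,250 cap; the owner pays just $9,250 − $2,925 = $6,325.

$6,325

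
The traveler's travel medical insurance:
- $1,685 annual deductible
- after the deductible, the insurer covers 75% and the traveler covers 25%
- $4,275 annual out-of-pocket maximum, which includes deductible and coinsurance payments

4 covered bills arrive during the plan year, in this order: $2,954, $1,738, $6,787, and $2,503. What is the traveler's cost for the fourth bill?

$141.50

Bill 1, $2,954: $1,685 finishes the deductible; $1,269 goes to coinsurance; 25% of $1,269 = $317.25. Cost to traveler: $2,002.25. OOP to date $2,002.25.
Bill 2, $1,738: deductible met; 25% of $1,738 = $434.50. Cost to traveler: $434.50. OOP to date $2,436.75.
Bill 3, $6,787: 25% coinsurance on $6,787 = $1,696.75. Cost to traveler: $1,696.75. OOP to date $4,133.50.
Bill 4, $2,503: deductible already satisfied, so traveler's share is 25% × $2,503 = $625.75. OOP would hit $4,759.25 > $4,275, so the cap limits the traveler to $4,275 − $4,133.50 = $141.50.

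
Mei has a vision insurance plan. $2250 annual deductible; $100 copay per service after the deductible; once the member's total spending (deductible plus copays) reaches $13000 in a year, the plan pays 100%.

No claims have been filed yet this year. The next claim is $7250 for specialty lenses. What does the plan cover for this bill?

Nothing has been paid toward the $2250 deductible, so the first $2250 of this charge is applied there.
The remaining $5000 (= $7250 − $2250) moves to the copay.
Copay on this service: $100.
So the member owes $2250 + $100 = $2350 before any cap.
Total out-of-pocket so far would be $0 + $2350 = $2350, below the $13000 cap — no reduction.
The plan picks up $7250 − $2350 = $4900.

$4900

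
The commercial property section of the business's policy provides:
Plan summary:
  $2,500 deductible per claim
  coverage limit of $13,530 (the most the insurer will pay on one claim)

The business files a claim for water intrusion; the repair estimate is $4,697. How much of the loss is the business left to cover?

After the deductible, $4,697 − $2,500 = $2,197 remains.
$2,197 is within the $13,530 limit, so the insurer pays $2,197.
Business's share is the uncovered remainder: $4,697 − $2,197 = $2,500.

$2,500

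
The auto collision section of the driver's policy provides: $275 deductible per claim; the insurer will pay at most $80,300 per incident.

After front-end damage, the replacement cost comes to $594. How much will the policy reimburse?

Less the $275 deductible: $594 − $275 = $319.
$319 is within the $80,300 limit, so the insurer pays $319.

$319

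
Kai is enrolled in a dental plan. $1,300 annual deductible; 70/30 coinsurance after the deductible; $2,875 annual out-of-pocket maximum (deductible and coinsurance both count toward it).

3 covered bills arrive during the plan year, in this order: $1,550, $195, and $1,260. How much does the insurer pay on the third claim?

$882

Claim 1 — $1,550: $1,300 to deductible, leaving $250; patient's 30% is $75. Cost to patient: $1,375. OOP to date $1,375. Insurer: $1,550 − $1,375 = $175.
Claim 2 — $195: deductible met; 30% of $195 = $58.50. Patient pays $58.50; OOP now $1,433.50. Plan pays $195 − $58.50 = $136.50.
Claim 3 — $1,260: deductible met; 30% of $1,260 = $378. Patient pays $378; OOP now $1,811.50. Plan pays $1,260 − $378 = $882.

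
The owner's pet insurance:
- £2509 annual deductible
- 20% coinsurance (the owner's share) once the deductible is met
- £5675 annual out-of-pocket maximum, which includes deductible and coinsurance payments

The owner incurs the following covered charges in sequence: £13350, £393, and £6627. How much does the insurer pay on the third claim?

£5707.80

Bill 1, £13350: deductible takes £2509, £10841 remains; coinsurance £10841 × 20% = £2168.20. Owner owes £4677.20 (running OOP £4677.20). Insurer: £13350 − £4677.20 = £8672.80.
Bill 2, £393: deductible already satisfied, so owner's share is 20% × £393 = £78.60. Owner owes £78.60 (running OOP £4755.80). Plan pays £393 − £78.60 = £314.40.
Bill 3, £6627: 20% coinsurance on £6627 = £1325.40. OOP would hit £6081.20 > £5675, so the cap limits the owner to £5675 − £4755.80 = £919.20. Insurer: £6627 − £919.20 = £5707.80.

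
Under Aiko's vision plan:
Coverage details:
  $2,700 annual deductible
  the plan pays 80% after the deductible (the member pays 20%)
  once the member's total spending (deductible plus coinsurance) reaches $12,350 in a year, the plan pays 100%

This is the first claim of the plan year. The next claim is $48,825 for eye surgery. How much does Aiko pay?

$11,925

The full $2,700 deductible is still open; $2,700 of this bill applies to it.
That leaves $48,825 − $2,700 = $46,125 for coinsurance.
Member's 20% share of $46,125 is $9,225.
Member responsibility before any cap: $2,700 + $9,225 = $11,925.
Total out-of-pocket so far would be $0 + $11,925 = $11,925, below the $12,350 cap — no reduction.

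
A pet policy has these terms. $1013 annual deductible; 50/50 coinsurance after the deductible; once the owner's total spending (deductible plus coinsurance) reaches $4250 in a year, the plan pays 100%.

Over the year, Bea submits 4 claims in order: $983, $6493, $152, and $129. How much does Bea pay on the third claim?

#1 ($983): entire amount goes to the deductible. Owner pays $983; OOP now $983.
#2 ($6493): $30 finishes the deductible; $6463 goes to coinsurance; owner's 50% is $3231.50. Owner pays $3261.50; OOP now $4244.50.
#3 ($152): deductible met; 50% of $152 = $76. OOP would hit $4320.50 > $4250, so the cap limits the owner to $4250 − $4244.50 = $5.50.

$5.50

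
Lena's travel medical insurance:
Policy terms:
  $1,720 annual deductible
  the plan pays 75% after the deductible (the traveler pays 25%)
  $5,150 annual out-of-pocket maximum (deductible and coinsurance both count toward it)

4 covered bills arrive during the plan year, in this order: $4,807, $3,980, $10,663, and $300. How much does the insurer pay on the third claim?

$8,999.75

Bill 1, $4,807: $1,720 finishes the deductible; $3,087 goes to coinsurance; 25% of $3,087 = $771.75. Cost to traveler: $2,491.75. OOP to date $2,491.75. Insurer: $4,807 − $2,491.75 = $2,315.25.
Bill 2, $3,980: deductible met; 25% of $3,980 = $995. Traveler owes $995 (running OOP $3,486.75). Insurer: $3,980 − $995 = $2,985.
Bill 3, $10,663: 25% coinsurance on $10,663 = $2,665.75. Adding that to $3,486.75 gives $6,152.50, past the $5,150 cap; traveler pays only $5,150 − $3,486.75 = $1,663.25. Insurer: $10,663 − $1,663.25 = $8,999.75.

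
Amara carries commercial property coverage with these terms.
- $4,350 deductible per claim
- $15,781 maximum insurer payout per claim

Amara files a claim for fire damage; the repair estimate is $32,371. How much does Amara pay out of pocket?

$16,590

Subtract the deductible: $32,371 − $4,350 = $28,021.
$28,021 exceeds the $15,781 limit, so the insurer pays the limit: $15,781.
Business's share is the uncovered remainder: $32,371 − $15,781 = $16,590.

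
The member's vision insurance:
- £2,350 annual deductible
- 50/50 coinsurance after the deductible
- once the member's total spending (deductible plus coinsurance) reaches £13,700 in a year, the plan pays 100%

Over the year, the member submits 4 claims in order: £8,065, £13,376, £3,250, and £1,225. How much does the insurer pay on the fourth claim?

£1,045.50

Claim 1 — £8,065: £2,350 to deductible, leaving £5,715; 50% of £5,715 = £2,857.50. Member pays £5,207.50; OOP now £5,207.50. Insurer: £8,065 − £5,207.50 = £2,857.50.
Claim 2 — £13,376: deductible already satisfied, so member's share is 50% × £13,376 = £6,688. Member owes £6,688 (running OOP £11,895.50). Insurer: £13,376 − £6,688 = £6,688.
Claim 3 — £3,250: 50% coinsurance on £3,250 = £1,625. Cost to member: £1,625. OOP to date £13,520.50. Plan pays £3,250 − £1,625 = £1,625.
Claim 4 — £1,225: deductible already satisfied, so member's share is 50% × £1,225 = £612.50. Adding that to £13,520.50 gives £14,133, past the £13,700 cap; member pays only £13,700 − £13,520.50 = £179.50. Plan pays £1,225 − £179.50 = £1,045.50.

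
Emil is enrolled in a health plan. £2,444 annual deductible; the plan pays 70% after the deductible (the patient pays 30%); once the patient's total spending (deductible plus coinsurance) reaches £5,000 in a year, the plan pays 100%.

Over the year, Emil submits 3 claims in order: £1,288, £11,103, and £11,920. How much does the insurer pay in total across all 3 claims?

Bill 1, £1,288: entire amount goes to the deductible. Cost to patient: £1,288. OOP to date £1,288. Plan pays £1,288 − £1,288 = £0.
Bill 2, £11,103: deductible takes £1,156, £9,947 remains; coinsurance £9,947 × 30% = £2,984.10. Together that's £1,156 + £2,984.10 = £4,140.10. OOP would hit £5,428.10 > £5,000, so the cap limits the patient to £5,000 − £1,288 = £3,712. Plan pays £11,103 − £3,712 = £7,391.
Bill 3, £11,920: deductible met; 30% of £11,920 = £3,576. That would push OOP to £8,576, over the £5,000 cap, so patient pays £5,000 − £5,000 = £0. Plan pays £11,920 − £0 = £11,920.
Insurer total = bills − patient's total = £24,311 − £5,000 = £19,311.

£19,311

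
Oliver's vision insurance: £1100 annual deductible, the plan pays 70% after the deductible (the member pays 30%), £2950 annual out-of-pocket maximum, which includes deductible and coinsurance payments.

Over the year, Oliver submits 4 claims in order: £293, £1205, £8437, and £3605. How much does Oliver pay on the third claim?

Claim 1 (£293): entire amount goes to the deductible. Cost to member: £293. OOP to date £293.
Claim 2 (£1205): £807 to deductible, leaving £398; coinsurance £398 × 30% = £119.40. Member owes £926.40 (running OOP £1219.40).
Claim 3 (£8437): deductible met; 30% of £8437 = £2531.10. Adding that to £1219.40 gives £3750.50, past the £2950 cap; member pays only £2950 − £1219.40 = £1730.60.

£1730.60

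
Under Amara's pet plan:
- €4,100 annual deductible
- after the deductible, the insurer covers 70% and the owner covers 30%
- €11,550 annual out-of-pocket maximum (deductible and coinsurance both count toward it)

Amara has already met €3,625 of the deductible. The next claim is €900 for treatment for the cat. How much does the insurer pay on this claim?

€297.50

Remaining deductible: €4,100 − €3,625 = €475.
After the €475 deductible portion, €900 − €475 = €425 is subject to coinsurance.
30% of €425 = €127.50 falls to the owner.
So the owner owes €475 + €127.50 = €602.50 before any cap.
Total out-of-pocket so far would be €3,625 + €602.50 = €4,227.50, below the €11,550 cap — no reduction.
Insurer pays the balance: €900 − €602.50 = €297.50.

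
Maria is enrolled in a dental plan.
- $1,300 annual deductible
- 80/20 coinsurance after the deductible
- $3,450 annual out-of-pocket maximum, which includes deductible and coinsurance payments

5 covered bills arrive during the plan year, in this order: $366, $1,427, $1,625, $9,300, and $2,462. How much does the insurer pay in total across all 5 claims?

$11,730

Claim 1 — $366: fully absorbed by the deductible. Patient owes $366 (running OOP $366). Plan pays $366 − $366 = $0.
Claim 2 — $1,427: deductible takes $934, $493 remains; patient's 20% is $98.60. Patient pays $1,032.60; OOP now $1,398.60. Plan pays $1,427 − $1,032.60 = $394.40.
Claim 3 — $1,625: deductible met; 20% of $1,625 = $325. Patient pays $325; OOP now $1,723.60. Plan pays $1,625 − $325 = $1,300.
Claim 4 — $9,300: deductible met; 20% of $9,300 = $1,860. That would push OOP to $3,583.60, over the $3,450 cap, so patient pays $3,450 − $1,723.60 = $1,726.40. Insurer: $9,300 − $1,726.40 = $7,573.60.
Claim 5 — $2,462: deductible met; 20% of $2,462 = $492.40. That would push OOP to $3,942.40, over the $3,450 cap, so patient pays $3,450 − $3,450 = $0. Plan pays $2,462 − $0 = $2,462.
Insurer total = bills − patient's total = $15,180 − $3,450 = $11,730.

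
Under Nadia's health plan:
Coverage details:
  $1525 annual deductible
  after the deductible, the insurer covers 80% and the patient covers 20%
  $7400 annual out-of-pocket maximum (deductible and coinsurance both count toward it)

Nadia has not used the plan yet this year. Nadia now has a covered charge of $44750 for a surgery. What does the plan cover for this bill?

Deductible not yet touched, so the first $1525 of the bill goes to the deductible.
After the $1525 deductible portion, $44750 − $1525 = $43225 is subject to coinsurance.
Coinsurance: $43225 × 20% = $8645.
So the patient owes $1525 + $8645 = $10170 before any cap.
Year-to-date out-of-pocket would reach $0 + $10170 = $10170, above the $7400 maximum, so the patient pays only $7400 − $0 = $7400.
The insurer covers the remainder: $44750 − $7400 = $37350.

$37350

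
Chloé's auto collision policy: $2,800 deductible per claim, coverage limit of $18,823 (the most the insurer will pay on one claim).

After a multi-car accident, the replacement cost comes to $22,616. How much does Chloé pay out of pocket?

$3,793

Subtract the deductible: $22,616 − $2,800 = $19,816.
Since $19,816 > $18,823, the payout is capped at $18,823.
Out of pocket: $22,616 − $18,823 = $3,793.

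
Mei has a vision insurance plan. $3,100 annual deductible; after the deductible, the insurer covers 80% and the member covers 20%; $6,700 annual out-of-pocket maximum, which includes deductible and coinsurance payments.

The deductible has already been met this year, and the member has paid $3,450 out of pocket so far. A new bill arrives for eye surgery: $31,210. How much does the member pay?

With the deductible met, the entire $31,210 is subject to coinsurance.
Coinsurance: $31,210 × 20% = $6,242.
Adding $6,242 to the $3,450 already spent would give $9,692, which exceeds the $6,700 cap; the member pays just $6,700 − $3,450 = $3,250.

$3,250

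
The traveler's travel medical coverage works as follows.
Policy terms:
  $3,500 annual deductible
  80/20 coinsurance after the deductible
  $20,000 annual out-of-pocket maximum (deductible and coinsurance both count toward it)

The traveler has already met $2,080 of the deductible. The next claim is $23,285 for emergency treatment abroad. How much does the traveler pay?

Remaining deductible: $3,500 − $2,080 = $1,420.
After the $1,420 deductible portion, $23,285 − $1,420 = $21,865 is subject to coinsurance.
Traveler's 20% share of $21,865 is $4,373.
Traveler responsibility before any cap: $1,420 + $4,373 = $5,793.
Cumulative spending $2,080 + $5,793 = $7,873 stays under the $20,000 maximum.

$5,793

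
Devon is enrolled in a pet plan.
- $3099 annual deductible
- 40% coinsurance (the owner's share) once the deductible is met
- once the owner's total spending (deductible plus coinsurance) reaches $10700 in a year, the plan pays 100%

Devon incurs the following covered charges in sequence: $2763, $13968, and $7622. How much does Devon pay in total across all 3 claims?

$10700

Claim 1 — $2763: all of it applies to the deductible. Owner owes $2763 (running OOP $2763).
Claim 2 — $13968: deductible takes $336, $13632 remains; 40% of $13632 = $5452.80. Owner pays $5788.80; OOP now $8551.80.
Claim 3 — $7622: 40% coinsurance on $7622 = $3048.80. That would push OOP to $11600.60, over the $10700 cap, so owner pays $10700 − $8551.80 = $2148.20.
Total paid by the owner: $2763 + $5788.80 + $2148.20 = $10700.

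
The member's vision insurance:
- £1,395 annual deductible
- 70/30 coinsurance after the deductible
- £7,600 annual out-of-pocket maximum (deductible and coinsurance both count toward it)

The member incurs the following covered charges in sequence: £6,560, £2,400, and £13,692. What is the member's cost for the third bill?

Claim 1 — £6,560: deductible takes £1,395, £5,165 remains; member's 30% is £1,549.50. Cost to member: £2,944.50. OOP to date £2,944.50.
Claim 2 — £2,400: deductible already satisfied, so member's share is 30% × £2,400 = £720. Cost to member: £720. OOP to date £3,664.50.
Claim 3 — £13,692: deductible met; 30% of £13,692 = £4,107.60. That would push OOP to £7,772.10, over the £7,600 cap, so member pays £7,600 − £3,664.50 = £3,935.50.

£3,935.50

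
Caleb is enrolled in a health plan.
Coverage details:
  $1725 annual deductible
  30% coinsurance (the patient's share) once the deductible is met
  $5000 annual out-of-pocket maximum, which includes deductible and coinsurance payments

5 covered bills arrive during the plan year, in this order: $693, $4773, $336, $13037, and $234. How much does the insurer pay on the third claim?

Claim 1 ($693): all of it applies to the deductible. Patient owes $693 (running OOP $693). Plan pays $693 − $693 = $0.
Claim 2 ($4773): $1032 finishes the deductible; $3741 goes to coinsurance; patient's 30% is $1122.30. Cost to patient: $2154.30. OOP to date $2847.30. Insurer: $4773 − $2154.30 = $2618.70.
Claim 3 ($336): deductible met; 30% of $336 = $100.80. Patient owes $100.80 (running OOP $2948.10). Plan pays $336 − $100.80 = $235.20.

$235.20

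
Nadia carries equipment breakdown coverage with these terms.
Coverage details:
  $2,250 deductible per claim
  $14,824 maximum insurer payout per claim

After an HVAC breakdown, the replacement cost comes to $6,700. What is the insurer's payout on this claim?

Less the $2,250 deductible: $6,700 − $2,250 = $4,450.
That's under the $14,824 cap, so the insurer reimburses the full $4,450.

$4,450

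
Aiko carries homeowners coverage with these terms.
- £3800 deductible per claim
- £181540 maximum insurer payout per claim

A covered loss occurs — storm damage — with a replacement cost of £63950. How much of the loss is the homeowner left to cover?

£3800

Less the £3800 deductible: £63950 − £3800 = £60150.
£60150 ≤ £181540, so the limit doesn't bind; insurer pays £60150.
Out of pocket: £63950 − £60150 = £3800.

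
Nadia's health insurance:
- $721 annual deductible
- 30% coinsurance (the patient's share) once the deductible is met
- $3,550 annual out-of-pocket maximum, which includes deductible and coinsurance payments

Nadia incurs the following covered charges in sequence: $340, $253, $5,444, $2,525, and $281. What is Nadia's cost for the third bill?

#1 ($340): entire amount goes to the deductible. Patient owes $340 (running OOP $340).
#2 ($253): entire amount goes to the deductible. Cost to patient: $253. OOP to date $593.
#3 ($5,444): $128 to deductible, leaving $5,316; patient's 30% is $1,594.80. Cost to patient: $1,722.80. OOP to date $2,315.80.

$1,722.80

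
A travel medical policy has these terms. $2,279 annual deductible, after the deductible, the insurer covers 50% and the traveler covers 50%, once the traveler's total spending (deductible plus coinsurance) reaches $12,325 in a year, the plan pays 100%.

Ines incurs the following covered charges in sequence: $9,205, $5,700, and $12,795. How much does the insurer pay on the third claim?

Claim 1 — $9,205: $2,279 finishes the deductible; $6,926 goes to coinsurance; 50% of $6,926 = $3,463. Traveler owes $5,742 (running OOP $5,742). Plan pays $9,205 − $5,742 = $3,463.
Claim 2 — $5,700: deductible met; 50% of $5,700 = $2,850. Traveler pays $2,850; OOP now $8,592. Plan pays $5,700 − $2,850 = $2,850.
Claim 3 — $12,795: deductible met; 50% of $12,795 = $6,397.50. OOP would hit $14,989.50 > $12,325, so the cap limits the traveler to $12,325 − $8,592 = $3,733. Plan pays $12,795 − $3,733 = $9,062.

$9,062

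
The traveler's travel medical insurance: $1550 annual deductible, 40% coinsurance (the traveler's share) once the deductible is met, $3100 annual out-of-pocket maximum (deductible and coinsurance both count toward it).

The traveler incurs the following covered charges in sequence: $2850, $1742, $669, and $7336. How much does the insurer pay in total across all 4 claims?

#1 ($2850): $1550 finishes the deductible; $1300 goes to coinsurance; traveler's 40% is $520. Traveler pays $2070; OOP now $2070. Plan pays $2850 − $2070 = $780.
#2 ($1742): 40% coinsurance on $1742 = $696.80. Traveler pays $696.80; OOP now $2766.80. Insurer: $1742 − $696.80 = $1045.20.
#3 ($669): deductible already satisfied, so traveler's share is 40% × $669 = $267.60. Traveler pays $267.60; OOP now $3034.40. Plan pays $669 − $267.60 = $401.40.
#4 ($7336): deductible already satisfied, so traveler's share is 40% × $7336 = $2934.40. Adding that to $3034.40 gives $5968.80, past the $3100 cap; traveler pays only $3100 − $3034.40 = $65.60. Insurer: $7336 − $65.60 = $7270.40.
Insurer total = bills − traveler's total = $12597 − $3100 = $9497.

$9497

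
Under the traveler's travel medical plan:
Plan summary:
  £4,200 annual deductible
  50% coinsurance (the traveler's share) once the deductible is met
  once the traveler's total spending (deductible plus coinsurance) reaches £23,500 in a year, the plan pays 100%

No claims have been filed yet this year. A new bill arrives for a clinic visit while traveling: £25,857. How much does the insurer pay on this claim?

£10,828.50

The full £4,200 deductible is still open; £4,200 of this bill applies to it.
The remaining £21,657 (= £25,857 − £4,200) moves to coinsurance.
50% of £21,657 = £10,828.50 falls to the traveler.
So the traveler owes £4,200 + £10,828.50 = £15,028.50 before any cap.
Year-to-date out-of-pocket becomes £0 + £15,028.50 = £15,028.50, still under the £23,500 maximum, so no cap applies.
The plan picks up £25,857 − £15,028.50 = £10,828.50.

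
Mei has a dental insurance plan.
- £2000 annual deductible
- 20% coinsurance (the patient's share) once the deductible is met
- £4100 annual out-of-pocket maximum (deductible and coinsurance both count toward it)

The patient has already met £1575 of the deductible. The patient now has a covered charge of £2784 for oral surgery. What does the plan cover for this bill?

£1887.20

Deductible still to meet: £2000 − £1575 = £425.
The remaining £2359 (= £2784 − £425) moves to coinsurance.
Coinsurance: £2359 × 20% = £471.80.
That puts the patient's cost at £425 + £471.80 = £896.80 before any cap.
Total out-of-pocket so far would be £1575 + £896.80 = £2471.80, below the £4100 cap — no reduction.
Insurer pays the balance: £2784 − £896.80 = £1887.20.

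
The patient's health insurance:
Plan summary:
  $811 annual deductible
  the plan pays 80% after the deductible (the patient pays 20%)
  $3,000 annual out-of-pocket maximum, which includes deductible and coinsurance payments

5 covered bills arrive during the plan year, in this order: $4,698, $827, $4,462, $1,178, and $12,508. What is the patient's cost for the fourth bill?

#1 ($4,698): deductible takes $811, $3,887 remains; 20% of $3,887 = $777.40. Cost to patient: $1,588.40. OOP to date $1,588.40.
#2 ($827): 20% coinsurance on $827 = $165.40. Cost to patient: $165.40. OOP to date $1,753.80.
#3 ($4,462): deductible met; 20% of $4,462 = $892.40. Cost to patient: $892.40. OOP to date $2,646.20.
#4 ($1,178): 20% coinsurance on $1,178 = $235.60. Patient owes $235.60 (running OOP $2,881.80).

$235.60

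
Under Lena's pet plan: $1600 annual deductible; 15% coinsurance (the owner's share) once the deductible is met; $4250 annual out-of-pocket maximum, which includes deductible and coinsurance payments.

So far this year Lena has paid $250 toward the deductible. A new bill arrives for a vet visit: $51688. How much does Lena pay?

$4000

$250 of the $1600 deductible is already met, leaving $1350.
The remaining $50338 (= $51688 − $1350) moves to coinsurance.
15% of $50338 = $7550.70 falls to the owner.
So the owner owes $1350 + $7550.70 = $8900.70 before any cap.
Adding $8900.70 to the $250 already spent would give $9150.70, which exceeds the $4250 cap; the owner pays just $4250 − $250 = $4000.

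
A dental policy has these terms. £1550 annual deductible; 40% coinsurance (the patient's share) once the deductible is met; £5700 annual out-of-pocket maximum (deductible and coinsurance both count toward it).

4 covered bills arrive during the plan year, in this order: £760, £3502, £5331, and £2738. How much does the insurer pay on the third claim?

£3198.60

Claim 1 — £760: all of it applies to the deductible. Cost to patient: £760. OOP to date £760. Insurer: £760 − £760 = £0.
Claim 2 — £3502: £790 to deductible, leaving £2712; 40% of £2712 = £1084.80. Patient owes £1874.80 (running OOP £2634.80). Plan pays £3502 − £1874.80 = £1627.20.
Claim 3 — £5331: deductible already satisfied, so patient's share is 40% × £5331 = £2132.40. Patient pays £2132.40; OOP now £4767.20. Plan pays £5331 − £2132.40 = £3198.60.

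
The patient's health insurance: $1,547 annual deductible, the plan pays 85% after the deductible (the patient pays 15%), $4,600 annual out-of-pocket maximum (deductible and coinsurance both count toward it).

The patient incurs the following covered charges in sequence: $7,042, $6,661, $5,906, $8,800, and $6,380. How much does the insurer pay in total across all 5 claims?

$30,189

Bill 1, $7,042: $1,547 to deductible, leaving $5,495; coinsurance $5,495 × 15% = $824.25. Cost to patient: $2,371.25. OOP to date $2,371.25. Plan pays $7,042 − $2,371.25 = $4,670.75.
Bill 2, $6,661: deductible met; 15% of $6,661 = $999.15. Cost to patient: $999.15. OOP to date $3,370.40. Plan pays $6,661 − $999.15 = $5,661.85.
Bill 3, $5,906: 15% coinsurance on $5,906 = $885.90. Cost to patient: $885.90. OOP to date $4,256.30. Plan pays $5,906 − $885.90 = $5,020.10.
Bill 4, $8,800: deductible already satisfied, so patient's share is 15% × $8,800 = $1,320. Adding that to $4,256.30 gives $5,576.30, past the $4,600 cap; patient pays only $4,600 − $4,256.30 = $343.70. Plan pays $8,800 − $343.70 = $8,456.30.
Bill 5, $6,380: 15% coinsurance on $6,380 = $957. OOP would hit $5,557 > $4,600, so the cap limits the patient to $4,600 − $4,600 = $0. Plan pays $6,380 − $0 = $6,380.
Insurer total = bills − patient's total = $34,789 − $4,600 = $30,189.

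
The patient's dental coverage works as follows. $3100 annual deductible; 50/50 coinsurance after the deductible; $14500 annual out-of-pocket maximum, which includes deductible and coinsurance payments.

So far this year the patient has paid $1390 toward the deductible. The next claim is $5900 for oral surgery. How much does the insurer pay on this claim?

$2095

Remaining deductible: $3100 − $1390 = $1710.
After the $1710 deductible portion, $5900 − $1710 = $4190 is subject to coinsurance.
Patient's 50% share of $4190 is $2095.
Patient responsibility before any cap: $1710 + $2095 = $3805.
Cumulative spending $1390 + $3805 = $5195 stays under the $14500 maximum.
Insurer pays the balance: $5900 − $3805 = $2095.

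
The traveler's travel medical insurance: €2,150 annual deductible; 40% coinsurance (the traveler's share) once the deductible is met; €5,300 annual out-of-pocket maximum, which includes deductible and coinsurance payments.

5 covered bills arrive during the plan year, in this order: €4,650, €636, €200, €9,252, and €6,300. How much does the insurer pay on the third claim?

€120

#1 (€4,650): €2,150 to deductible, leaving €2,500; coinsurance €2,500 × 40% = €1,000. Traveler owes €3,150 (running OOP €3,150). Plan pays €4,650 − €3,150 = €1,500.
#2 (€636): 40% coinsurance on €636 = €254.40. Traveler owes €254.40 (running OOP €3,404.40). Plan pays €636 − €254.40 = €381.60.
#3 (€200): deductible met; 40% of €200 = €80. Traveler owes €80 (running OOP €3,484.40). Plan pays €200 − €80 = €120.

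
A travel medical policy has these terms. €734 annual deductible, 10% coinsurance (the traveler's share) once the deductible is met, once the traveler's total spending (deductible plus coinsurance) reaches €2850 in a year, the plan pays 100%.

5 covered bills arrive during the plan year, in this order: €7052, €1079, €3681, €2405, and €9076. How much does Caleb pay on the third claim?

Claim 1 — €7052: deductible takes €734, €6318 remains; traveler's 10% is €631.80. Traveler owes €1365.80 (running OOP €1365.80).
Claim 2 — €1079: deductible met; 10% of €1079 = €107.90. Traveler pays €107.90; OOP now €1473.70.
Claim 3 — €3681: deductible met; 10% of €3681 = €368.10. Traveler pays €368.10; OOP now €1841.80.

€368.10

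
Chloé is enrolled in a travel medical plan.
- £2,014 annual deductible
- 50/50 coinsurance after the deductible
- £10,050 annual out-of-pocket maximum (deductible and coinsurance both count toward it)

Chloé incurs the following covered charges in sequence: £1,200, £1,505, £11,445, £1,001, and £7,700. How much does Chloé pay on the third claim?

£5,722.50

Bill 1, £1,200: all of it applies to the deductible. Traveler owes £1,200 (running OOP £1,200).
Bill 2, £1,505: £814 to deductible, leaving £691; traveler's 50% is £345.50. Cost to traveler: £1,159.50. OOP to date £2,359.50.
Bill 3, £11,445: 50% coinsurance on £11,445 = £5,722.50. Traveler pays £5,722.50; OOP now £8,082.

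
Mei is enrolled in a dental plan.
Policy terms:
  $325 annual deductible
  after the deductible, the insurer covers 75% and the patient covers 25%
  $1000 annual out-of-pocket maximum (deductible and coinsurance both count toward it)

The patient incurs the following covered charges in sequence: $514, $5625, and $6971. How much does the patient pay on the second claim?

Claim 1 ($514): $325 finishes the deductible; $189 goes to coinsurance; 25% of $189 = $47.25. Patient owes $372.25 (running OOP $372.25).
Claim 2 ($5625): deductible met; 25% of $5625 = $1406.25. That would push OOP to $1778.50, over the $1000 cap, so patient pays $1000 − $372.25 = $627.75.

$627.75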